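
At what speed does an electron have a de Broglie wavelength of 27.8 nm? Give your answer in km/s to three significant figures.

v = 26.2 km/s

p = h/λ = 6.626 × 10⁻³⁴ / 2.780 × 10⁻⁸ = 2.383 × 10⁻²⁶ kg·m/s.
v = p/m = 2.383 × 10⁻²⁶ / 9.109 × 10⁻³¹ = 2.62 × 10⁴ m/s = 26.2 km/s.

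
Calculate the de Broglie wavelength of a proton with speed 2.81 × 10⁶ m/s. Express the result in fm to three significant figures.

λ = 141 fm

p = mv = 1.673 × 10⁻²⁷ × 2.81 × 10⁶ = 4.701 × 10⁻²¹ kg·m/s.
λ = h/p = 6.626 × 10⁻³⁴ / 4.701 × 10⁻²¹ = 1.41 × 10⁻¹³ m = 141 fm.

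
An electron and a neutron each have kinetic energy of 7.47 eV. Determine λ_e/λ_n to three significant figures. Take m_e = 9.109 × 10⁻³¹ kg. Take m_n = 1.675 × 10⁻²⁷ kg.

λ_e/λ_n = 42.9

At fixed KE, p = √(2mKE) so λ = h/p ∝ 1/√m.
λ_e/λ_n = √(m_n/m_e) = √(1.675 × 10⁻²⁷/9.109 × 10⁻³¹) = √(1839) = 42.9.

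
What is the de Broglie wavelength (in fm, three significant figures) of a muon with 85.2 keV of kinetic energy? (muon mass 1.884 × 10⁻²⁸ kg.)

λ = 292 fm

KE = 85.2 keV = 1.365 × 10⁻¹⁴ J.
p = √(2mKE) = √(2 × 1.884 × 10⁻²⁸ × 1.365 × 10⁻¹⁴) = 2.268 × 10⁻²¹ kg·m/s.
λ = h/p = 6.626 × 10⁻³⁴ / 2.268 × 10⁻²¹ = 2.92 × 10⁻¹³ m = 292 fm.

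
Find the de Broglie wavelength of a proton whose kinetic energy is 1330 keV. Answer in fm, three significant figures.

KE = 1330 keV = 2.131 × 10⁻¹³ J.
p = √(2mKE) = √(2 × 1.673 × 10⁻²⁷ × 2.131 × 10⁻¹³) = 2.670 × 10⁻²⁰ kg·m/s.
λ = h/p = 6.626 × 10⁻³⁴ / 2.670 × 10⁻²⁰ = 2.48 × 10⁻¹⁴ m = 24.8 fm.

λ = 24.8 fm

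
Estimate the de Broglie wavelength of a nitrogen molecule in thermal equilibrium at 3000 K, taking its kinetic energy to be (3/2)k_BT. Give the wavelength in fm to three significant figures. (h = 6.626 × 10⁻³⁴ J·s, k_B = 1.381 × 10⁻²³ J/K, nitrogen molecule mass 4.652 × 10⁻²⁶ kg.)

KE = (3/2)k_BT = 1.5 × 1.381 × 10⁻²³ × 3000 = 6.215 × 10⁻²⁰ J.
p = √(2mKE) = √(2 × 4.652 × 10⁻²⁶ × 6.215 × 10⁻²⁰) = 7.604 × 10⁻²³ kg·m/s.
λ = h/p = 8.71 × 10⁻¹² m = 8710 fm.

λ = 8710 fm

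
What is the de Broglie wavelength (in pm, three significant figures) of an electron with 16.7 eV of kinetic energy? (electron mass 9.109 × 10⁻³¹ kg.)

λ = 300 pm

KE = 16.7 eV = 2.675 × 10⁻¹⁸ J.
p = √(2mKE) = √(2 × 9.109 × 10⁻³¹ × 2.675 × 10⁻¹⁸) = 2.208 × 10⁻²⁴ kg·m/s.
λ = h/p = 6.626 × 10⁻³⁴ / 2.208 × 10⁻²⁴ = 3.00 × 10⁻¹⁰ m = 300 pm.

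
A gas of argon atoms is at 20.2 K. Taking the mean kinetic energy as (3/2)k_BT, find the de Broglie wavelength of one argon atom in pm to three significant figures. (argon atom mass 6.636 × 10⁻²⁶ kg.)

λ = 88.9 pm

KE = (3/2)k_BT = 1.5 × 1.381 × 10⁻²³ × 20.2 = 4.184 × 10⁻²² J.
p = √(2mKE) = √(2 × 6.636 × 10⁻²⁶ × 4.184 × 10⁻²²) = 7.452 × 10⁻²⁴ kg·m/s.
λ = h/p = 8.89 × 10⁻¹¹ m = 88.9 pm.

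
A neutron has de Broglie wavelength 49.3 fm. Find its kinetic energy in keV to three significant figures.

p = h/λ = 6.626 × 10⁻³⁴ / 4.930 × 10⁻¹⁴ = 1.344 × 10⁻²⁰ kg·m/s.
KE = p²/(2m) = (1.344 × 10⁻²⁰)² / (2 × 1.675 × 10⁻²⁷) = 5.392 × 10⁻¹⁴ J = 337 keV.

KE = 337 keV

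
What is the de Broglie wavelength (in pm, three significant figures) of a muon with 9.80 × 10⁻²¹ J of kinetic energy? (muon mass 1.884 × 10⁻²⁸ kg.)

λ = 345 pm

p = √(2mKE) = √(2 × 1.884 × 10⁻²⁸ × 9.800 × 10⁻²¹) = 1.922 × 10⁻²⁴ kg·m/s.
λ = h/p = 6.626 × 10⁻³⁴ / 1.922 × 10⁻²⁴ = 3.45 × 10⁻¹⁰ m = 345 pm.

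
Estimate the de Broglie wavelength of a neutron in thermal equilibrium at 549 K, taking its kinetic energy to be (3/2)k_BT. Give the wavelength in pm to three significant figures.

λ = 107 pm

KE = (3/2)k_BT = 1.5 × 1.381 × 10⁻²³ × 549 = 1.137 × 10⁻²⁰ J.
p = √(2mKE) = √(2 × 1.675 × 10⁻²⁷ × 1.137 × 10⁻²⁰) = 6.172 × 10⁻²⁴ kg·m/s.
λ = h/p = 1.07 × 10⁻¹⁰ m = 107 pm.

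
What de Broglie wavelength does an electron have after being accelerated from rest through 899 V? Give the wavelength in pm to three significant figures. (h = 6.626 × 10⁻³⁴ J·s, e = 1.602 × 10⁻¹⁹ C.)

KE = eV = 1.602 × 10⁻¹⁹ × 899.0 = 1.440 × 10⁻¹⁶ J.
p = √(2mKE) = √(2 × 9.109 × 10⁻³¹ × 1.440 × 10⁻¹⁶) = 1.620 × 10⁻²³ kg·m/s.
λ = h/p = 6.626 × 10⁻³⁴ / 1.620 × 10⁻²³ = 4.09 × 10⁻¹¹ m = 40.9 pm.

λ = 40.9 pm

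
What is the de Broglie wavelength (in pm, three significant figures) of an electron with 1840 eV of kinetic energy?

λ = 28.6 pm

KE = 1840 eV = 2.948 × 10⁻¹⁶ J.
p = √(2mKE) = √(2 × 9.109 × 10⁻³¹ × 2.948 × 10⁻¹⁶) = 2.317 × 10⁻²³ kg·m/s.
λ = h/p = 6.626 × 10⁻³⁴ / 2.317 × 10⁻²³ = 2.86 × 10⁻¹¹ m = 28.6 pm.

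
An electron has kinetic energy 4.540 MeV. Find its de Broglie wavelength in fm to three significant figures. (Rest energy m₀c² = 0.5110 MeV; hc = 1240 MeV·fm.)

Total energy E = KE + m₀c² = 4.540 + 0.5110 = 5.0510 MeV.
(pc)² = E² − (m₀c²)² = (5.0510)² − (0.5110)² = 25.25 MeV², so pc = 5.025 MeV.
λ = hc/(pc) = 1240 MeV·fm / 5.025 MeV = 247 fm.

λ = 247 fm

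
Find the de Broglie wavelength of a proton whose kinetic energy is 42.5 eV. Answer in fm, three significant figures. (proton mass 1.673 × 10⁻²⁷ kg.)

KE = 42.5 eV = 6.809 × 10⁻¹⁸ J.
p = √(2mKE) = √(2 × 1.673 × 10⁻²⁷ × 6.809 × 10⁻¹⁸) = 1.509 × 10⁻²² kg·m/s.
λ = h/p = 6.626 × 10⁻³⁴ / 1.509 × 10⁻²² = 4.39 × 10⁻¹² m = 4390 fm.

λ = 4390 fm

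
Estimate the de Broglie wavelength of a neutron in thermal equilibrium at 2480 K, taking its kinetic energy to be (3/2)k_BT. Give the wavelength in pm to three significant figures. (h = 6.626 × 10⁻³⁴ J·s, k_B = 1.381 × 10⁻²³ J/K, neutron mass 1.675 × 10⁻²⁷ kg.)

KE = (3/2)k_BT = 1.5 × 1.381 × 10⁻²³ × 2480 = 5.137 × 10⁻²⁰ J.
p = √(2mKE) = √(2 × 1.675 × 10⁻²⁷ × 5.137 × 10⁻²⁰) = 1.312 × 10⁻²³ kg·m/s.
λ = h/p = 5.05 × 10⁻¹¹ m = 50.5 pm.

λ = 50.5 pm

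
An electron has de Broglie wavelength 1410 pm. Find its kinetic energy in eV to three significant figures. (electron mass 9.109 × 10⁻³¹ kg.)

KE = 0.757 eV

p = h/λ = 6.626 × 10⁻³⁴ / 1.410 × 10⁻⁹ = 4.699 × 10⁻²⁵ kg·m/s.
KE = p²/(2m) = (4.699 × 10⁻²⁵)² / (2 × 9.109 × 10⁻³¹) = 1.212 × 10⁻¹⁹ J = 0.757 eV.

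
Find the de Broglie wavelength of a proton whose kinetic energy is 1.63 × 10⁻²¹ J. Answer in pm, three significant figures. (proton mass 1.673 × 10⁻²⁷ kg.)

λ = 284 pm

p = √(2mKE) = √(2 × 1.673 × 10⁻²⁷ × 1.630 × 10⁻²¹) = 2.335 × 10⁻²⁴ kg·m/s.
λ = h/p = 6.626 × 10⁻³⁴ / 2.335 × 10⁻²⁴ = 2.84 × 10⁻¹⁰ m = 284 pm.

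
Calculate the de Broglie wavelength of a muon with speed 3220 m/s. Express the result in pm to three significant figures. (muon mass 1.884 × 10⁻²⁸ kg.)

λ = 1090 pm

p = mv = 1.884 × 10⁻²⁸ × 3220 = 6.066 × 10⁻²⁵ kg·m/s.
λ = h/p = 6.626 × 10⁻³⁴ / 6.066 × 10⁻²⁵ = 1.09 × 10⁻⁹ m = 1090 pm.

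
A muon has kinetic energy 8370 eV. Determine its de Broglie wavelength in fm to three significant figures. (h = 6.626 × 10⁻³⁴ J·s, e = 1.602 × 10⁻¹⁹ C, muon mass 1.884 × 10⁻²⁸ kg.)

KE = 8370 eV = 1.341 × 10⁻¹⁵ J.
p = √(2mKE) = √(2 × 1.884 × 10⁻²⁸ × 1.341 × 10⁻¹⁵) = 7.108 × 10⁻²² kg·m/s.
λ = h/p = 6.626 × 10⁻³⁴ / 7.108 × 10⁻²² = 9.32 × 10⁻¹³ m = 932 fm.

λ = 932 fm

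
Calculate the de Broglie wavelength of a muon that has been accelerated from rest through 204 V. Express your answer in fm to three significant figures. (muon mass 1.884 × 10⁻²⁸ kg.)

λ = 5970 fm

KE = eV = 1.602 × 10⁻¹⁹ × 204.0 = 3.268 × 10⁻¹⁷ J.
p = √(2mKE) = √(2 × 1.884 × 10⁻²⁸ × 3.268 × 10⁻¹⁷) = 1.110 × 10⁻²² kg·m/s.
λ = h/p = 6.626 × 10⁻³⁴ / 1.110 × 10⁻²² = 5.97 × 10⁻¹² m = 5970 fm.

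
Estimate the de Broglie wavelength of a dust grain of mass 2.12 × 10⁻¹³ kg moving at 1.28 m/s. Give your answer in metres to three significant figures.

λ = 2.44 × 10⁻²¹ m

p = mv = 2.12 × 10⁻¹³ × 1.28 = 2.714 × 10⁻¹³ kg·m/s.
λ = h/p = 6.626 × 10⁻³⁴ / 2.714 × 10⁻¹³ = 2.44 × 10⁻²¹ m.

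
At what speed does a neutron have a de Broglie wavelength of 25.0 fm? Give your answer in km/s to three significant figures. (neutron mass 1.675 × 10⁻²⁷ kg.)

p = h/λ = 6.626 × 10⁻³⁴ / 2.500 × 10⁻¹⁴ = 2.650 × 10⁻²⁰ kg·m/s.
v = p/m = 2.650 × 10⁻²⁰ / 1.675 × 10⁻²⁷ = 1.58 × 10⁷ m/s = 1.58 × 10⁴ km/s.

v = 1.58 × 10⁴ km/s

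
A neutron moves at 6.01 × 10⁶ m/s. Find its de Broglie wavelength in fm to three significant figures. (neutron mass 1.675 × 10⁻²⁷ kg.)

p = mv = 1.675 × 10⁻²⁷ × 6.01 × 10⁶ = 1.007 × 10⁻²⁰ kg·m/s.
λ = h/p = 6.626 × 10⁻³⁴ / 1.007 × 10⁻²⁰ = 6.58 × 10⁻¹⁴ m = 65.8 fm.

λ = 65.8 fm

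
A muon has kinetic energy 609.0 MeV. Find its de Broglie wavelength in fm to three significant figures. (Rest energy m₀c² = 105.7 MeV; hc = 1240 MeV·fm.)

Total energy E = KE + m₀c² = 609.0 + 105.7 = 714.7 MeV.
(pc)² = E² − (m₀c²)² = (714.7)² − (105.7)² = 4.996 × 10⁵ MeV², so pc = 706.8 MeV.
λ = hc/(pc) = 1240 MeV·fm / 706.8 MeV = 1.75 fm.

λ = 1.75 fm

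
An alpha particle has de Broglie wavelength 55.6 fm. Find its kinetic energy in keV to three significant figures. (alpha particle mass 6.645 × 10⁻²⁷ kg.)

p = h/λ = 6.626 × 10⁻³⁴ / 5.560 × 10⁻¹⁴ = 1.192 × 10⁻²⁰ kg·m/s.
KE = p²/(2m) = (1.192 × 10⁻²⁰)² / (2 × 6.645 × 10⁻²⁷) = 1.069 × 10⁻¹⁴ J = 66.7 keV.

KE = 66.7 keV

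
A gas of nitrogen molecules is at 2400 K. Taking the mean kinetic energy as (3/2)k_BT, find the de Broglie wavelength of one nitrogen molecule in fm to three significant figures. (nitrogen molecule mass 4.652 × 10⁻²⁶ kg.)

λ = 9740 fm

KE = (3/2)k_BT = 1.5 × 1.381 × 10⁻²³ × 2400 = 4.972 × 10⁻²⁰ J.
p = √(2mKE) = √(2 × 4.652 × 10⁻²⁶ × 4.972 × 10⁻²⁰) = 6.801 × 10⁻²³ kg·m/s.
λ = h/p = 9.74 × 10⁻¹² m = 9740 fm.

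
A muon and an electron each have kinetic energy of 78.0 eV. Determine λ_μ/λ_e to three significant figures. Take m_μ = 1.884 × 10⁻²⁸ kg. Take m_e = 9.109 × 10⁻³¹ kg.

λ_μ/λ_e = 0.0695

At fixed KE, p = √(2mKE) so λ = h/p ∝ 1/√m.
λ_μ/λ_e = √(m_e/m_μ) = √(9.109 × 10⁻³¹/1.884 × 10⁻²⁸) = √(4.835 × 10⁻³) = 0.0695.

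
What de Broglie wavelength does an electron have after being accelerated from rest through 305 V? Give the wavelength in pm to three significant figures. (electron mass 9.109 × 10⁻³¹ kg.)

λ = 70.2 pm

KE = eV = 1.602 × 10⁻¹⁹ × 305.0 = 4.886 × 10⁻¹⁷ J.
p = √(2mKE) = √(2 × 9.109 × 10⁻³¹ × 4.886 × 10⁻¹⁷) = 9.435 × 10⁻²⁴ kg·m/s.
λ = h/p = 6.626 × 10⁻³⁴ / 9.435 × 10⁻²⁴ = 7.02 × 10⁻¹¹ m = 70.2 pm.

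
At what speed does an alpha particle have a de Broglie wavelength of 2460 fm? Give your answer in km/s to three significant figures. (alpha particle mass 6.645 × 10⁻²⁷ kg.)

v = 40.5 km/s

p = h/λ = 6.626 × 10⁻³⁴ / 2.460 × 10⁻¹² = 2.693 × 10⁻²² kg·m/s.
v = p/m = 2.693 × 10⁻²² / 6.645 × 10⁻²⁷ = 4.05 × 10⁴ m/s = 40.5 km/s.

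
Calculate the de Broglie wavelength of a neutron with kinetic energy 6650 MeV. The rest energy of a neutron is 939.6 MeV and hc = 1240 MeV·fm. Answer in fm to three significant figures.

λ = 0.165 fm

Total energy E = KE + m₀c² = 6650 + 939.6 = 7589.6 MeV.
(pc)² = E² − (m₀c²)² = (7589.6)² − (939.6)² = 5.672 × 10⁷ MeV², so pc = 7531 MeV.
λ = hc/(pc) = 1240 MeV·fm / 7531 MeV = 0.165 fm.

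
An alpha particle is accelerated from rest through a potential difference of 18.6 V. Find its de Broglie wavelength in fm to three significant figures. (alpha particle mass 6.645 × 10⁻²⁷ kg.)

KE = 2eV = 2 × 1.602 × 10⁻¹⁹ × 18.60 = 5.959 × 10⁻¹⁸ J.
p = √(2mKE) = √(2 × 6.645 × 10⁻²⁷ × 5.959 × 10⁻¹⁸) = 2.814 × 10⁻²² kg·m/s.
λ = h/p = 6.626 × 10⁻³⁴ / 2.814 × 10⁻²² = 2.35 × 10⁻¹² m = 2350 fm.

λ = 2350 fm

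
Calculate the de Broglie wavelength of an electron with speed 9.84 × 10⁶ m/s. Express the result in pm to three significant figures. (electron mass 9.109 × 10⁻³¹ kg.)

p = mv = 9.109 × 10⁻³¹ × 9.84 × 10⁶ = 8.963 × 10⁻²⁴ kg·m/s.
λ = h/p = 6.626 × 10⁻³⁴ / 8.963 × 10⁻²⁴ = 7.39 × 10⁻¹¹ m = 73.9 pm.

λ = 73.9 pm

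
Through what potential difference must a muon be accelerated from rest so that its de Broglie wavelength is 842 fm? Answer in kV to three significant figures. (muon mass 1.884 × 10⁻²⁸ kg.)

V = 10.3 kV

p = h/λ = 6.626 × 10⁻³⁴ / 8.420 × 10⁻¹³ = 7.869 × 10⁻²² kg·m/s.
KE = p²/(2m) = 1.643 × 10⁻¹⁵ J.
V = KE/e = 1.643 × 10⁻¹⁵ / (1.602 × 10⁻¹⁹) = 10.3 kV.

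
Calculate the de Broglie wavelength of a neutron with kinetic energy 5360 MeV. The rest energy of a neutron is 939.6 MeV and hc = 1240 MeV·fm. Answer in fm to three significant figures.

Total energy E = KE + m₀c² = 5360 + 939.6 = 6299.6 MeV.
(pc)² = E² − (m₀c²)² = (6299.6)² − (939.6)² = 3.880 × 10⁷ MeV², so pc = 6229 MeV.
λ = hc/(pc) = 1240 MeV·fm / 6229 MeV = 0.199 fm.

λ = 0.199 fm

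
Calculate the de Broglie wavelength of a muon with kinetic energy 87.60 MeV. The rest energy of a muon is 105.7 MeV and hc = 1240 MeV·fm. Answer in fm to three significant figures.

Total energy E = KE + m₀c² = 87.60 + 105.7 = 193.30 MeV.
(pc)² = E² − (m₀c²)² = (193.30)² − (105.7)² = 2.619 × 10⁴ MeV², so pc = 161.8 MeV.
λ = hc/(pc) = 1240 MeV·fm / 161.8 MeV = 7.66 fm.

λ = 7.66 fm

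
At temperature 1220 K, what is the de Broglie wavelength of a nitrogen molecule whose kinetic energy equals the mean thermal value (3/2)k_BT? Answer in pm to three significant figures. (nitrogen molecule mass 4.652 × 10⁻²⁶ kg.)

KE = (3/2)k_BT = 1.5 × 1.381 × 10⁻²³ × 1220 = 2.527 × 10⁻²⁰ J.
p = √(2mKE) = √(2 × 4.652 × 10⁻²⁶ × 2.527 × 10⁻²⁰) = 4.849 × 10⁻²³ kg·m/s.
λ = h/p = 1.37 × 10⁻¹¹ m = 13.7 pm.

λ = 13.7 pm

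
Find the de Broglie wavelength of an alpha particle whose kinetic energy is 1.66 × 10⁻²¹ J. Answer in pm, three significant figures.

λ = 141 pm

p = √(2mKE) = √(2 × 6.645 × 10⁻²⁷ × 1.660 × 10⁻²¹) = 4.697 × 10⁻²⁴ kg·m/s.
λ = h/p = 6.626 × 10⁻³⁴ / 4.697 × 10⁻²⁴ = 1.41 × 10⁻¹⁰ m = 141 pm.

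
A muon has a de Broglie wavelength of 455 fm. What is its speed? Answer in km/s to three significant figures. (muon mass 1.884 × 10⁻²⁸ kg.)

v = 7730 km/s

p = h/λ = 6.626 × 10⁻³⁴ / 4.550 × 10⁻¹³ = 1.456 × 10⁻²¹ kg·m/s.
v = p/m = 1.456 × 10⁻²¹ / 1.884 × 10⁻²⁸ = 7.73 × 10⁶ m/s = 7730 km/s.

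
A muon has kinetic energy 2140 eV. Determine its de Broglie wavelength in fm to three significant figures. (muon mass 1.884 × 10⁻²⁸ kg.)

λ = 1840 fm

KE = 2140 eV = 3.428 × 10⁻¹⁶ J.
p = √(2mKE) = √(2 × 1.884 × 10⁻²⁸ × 3.428 × 10⁻¹⁶) = 3.594 × 10⁻²² kg·m/s.
λ = h/p = 6.626 × 10⁻³⁴ / 3.594 × 10⁻²² = 1.84 × 10⁻¹² m = 1840 fm.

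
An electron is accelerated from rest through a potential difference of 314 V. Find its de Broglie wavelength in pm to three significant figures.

KE = eV = 1.602 × 10⁻¹⁹ × 314.0 = 5.030 × 10⁻¹⁷ J.
p = √(2mKE) = √(2 × 9.109 × 10⁻³¹ × 5.030 × 10⁻¹⁷) = 9.573 × 10⁻²⁴ kg·m/s.
λ = h/p = 6.626 × 10⁻³⁴ / 9.573 × 10⁻²⁴ = 6.92 × 10⁻¹¹ m = 69.2 pm.

λ = 69.2 pm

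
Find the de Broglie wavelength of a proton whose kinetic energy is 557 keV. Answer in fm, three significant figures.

λ = 38.3 fm

KE = 557 keV = 8.923 × 10⁻¹⁴ J.
p = √(2mKE) = √(2 × 1.673 × 10⁻²⁷ × 8.923 × 10⁻¹⁴) = 1.728 × 10⁻²⁰ kg·m/s.
λ = h/p = 6.626 × 10⁻³⁴ / 1.728 × 10⁻²⁰ = 3.83 × 10⁻¹⁴ m = 38.3 fm.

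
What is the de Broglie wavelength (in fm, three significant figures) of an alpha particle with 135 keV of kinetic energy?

λ = 39.1 fm

KE = 135 keV = 2.163 × 10⁻¹⁴ J.
p = √(2mKE) = √(2 × 6.645 × 10⁻²⁷ × 2.163 × 10⁻¹⁴) = 1.695 × 10⁻²⁰ kg·m/s.
λ = h/p = 6.626 × 10⁻³⁴ / 1.695 × 10⁻²⁰ = 3.91 × 10⁻¹⁴ m = 39.1 fm.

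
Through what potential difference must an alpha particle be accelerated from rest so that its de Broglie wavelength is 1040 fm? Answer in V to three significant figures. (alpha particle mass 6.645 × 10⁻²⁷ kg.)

p = h/λ = 6.626 × 10⁻³⁴ / 1.040 × 10⁻¹² = 6.371 × 10⁻²² kg·m/s.
KE = p²/(2m) = 3.054 × 10⁻¹⁷ J.
V = KE/2e = 3.054 × 10⁻¹⁷ / (2 × 1.602 × 10⁻¹⁹) = 95.3 V.

V = 95.3 V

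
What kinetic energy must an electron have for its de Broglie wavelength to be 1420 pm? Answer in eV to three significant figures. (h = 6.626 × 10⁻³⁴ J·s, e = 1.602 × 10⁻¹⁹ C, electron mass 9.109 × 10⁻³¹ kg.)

p = h/λ = 6.626 × 10⁻³⁴ / 1.420 × 10⁻⁹ = 4.666 × 10⁻²⁵ kg·m/s.
KE = p²/(2m) = (4.666 × 10⁻²⁵)² / (2 × 9.109 × 10⁻³¹) = 1.195 × 10⁻¹⁹ J = 0.746 eV.

KE = 0.746 eV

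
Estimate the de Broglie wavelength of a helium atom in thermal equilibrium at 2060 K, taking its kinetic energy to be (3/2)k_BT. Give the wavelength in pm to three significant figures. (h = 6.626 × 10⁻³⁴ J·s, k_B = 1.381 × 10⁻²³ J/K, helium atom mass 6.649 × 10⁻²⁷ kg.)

KE = (3/2)k_BT = 1.5 × 1.381 × 10⁻²³ × 2060 = 4.267 × 10⁻²⁰ J.
p = √(2mKE) = √(2 × 6.649 × 10⁻²⁷ × 4.267 × 10⁻²⁰) = 2.382 × 10⁻²³ kg·m/s.
λ = h/p = 2.78 × 10⁻¹¹ m = 27.8 pm.

λ = 27.8 pm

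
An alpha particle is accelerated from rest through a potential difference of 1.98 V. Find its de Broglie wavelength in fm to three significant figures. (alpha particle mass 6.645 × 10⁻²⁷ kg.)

KE = 2eV = 2 × 1.602 × 10⁻¹⁹ × 1.980 = 6.344 × 10⁻¹⁹ J.
p = √(2mKE) = √(2 × 6.645 × 10⁻²⁷ × 6.344 × 10⁻¹⁹) = 9.182 × 10⁻²³ kg·m/s.
λ = h/p = 6.626 × 10⁻³⁴ / 9.182 × 10⁻²³ = 7.22 × 10⁻¹² m = 7220 fm.

λ = 7220 fm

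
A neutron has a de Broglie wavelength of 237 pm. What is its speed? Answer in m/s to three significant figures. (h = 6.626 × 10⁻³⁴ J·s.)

v = 1670 m/s

p = h/λ = 6.626 × 10⁻³⁴ / 2.370 × 10⁻¹⁰ = 2.796 × 10⁻²⁴ kg·m/s.
v = p/m = 2.796 × 10⁻²⁴ / 1.675 × 10⁻²⁷ = 1.67 × 10³ m/s = 1670 m/s.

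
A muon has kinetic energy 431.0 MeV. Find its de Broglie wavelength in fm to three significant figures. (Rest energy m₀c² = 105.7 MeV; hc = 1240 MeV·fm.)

λ = 2.36 fm

Total energy E = KE + m₀c² = 431.0 + 105.7 = 536.7 MeV.
(pc)² = E² − (m₀c²)² = (536.7)² − (105.7)² = 2.769 × 10⁵ MeV², so pc = 526.2 MeV.
λ = hc/(pc) = 1240 MeV·fm / 526.2 MeV = 2.36 fm.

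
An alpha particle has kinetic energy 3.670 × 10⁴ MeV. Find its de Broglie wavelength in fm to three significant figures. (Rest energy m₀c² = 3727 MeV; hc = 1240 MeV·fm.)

λ = 0.0308 fm

Total energy E = KE + m₀c² = 3.670 × 10⁴ + 3727 = 40427 MeV.
(pc)² = E² − (m₀c²)² = (40427)² − (3727)² = 1.620 × 10⁹ MeV², so pc = 4.025 × 10⁴ MeV.
λ = hc/(pc) = 1240 MeV·fm / 4.025 × 10⁴ MeV = 0.0308 fm.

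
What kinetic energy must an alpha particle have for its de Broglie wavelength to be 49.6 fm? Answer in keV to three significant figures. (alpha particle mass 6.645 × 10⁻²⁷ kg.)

p = h/λ = 6.626 × 10⁻³⁴ / 4.960 × 10⁻¹⁴ = 1.336 × 10⁻²⁰ kg·m/s.
KE = p²/(2m) = (1.336 × 10⁻²⁰)² / (2 × 6.645 × 10⁻²⁷) = 1.343 × 10⁻¹⁴ J = 83.8 keV.

KE = 83.8 keV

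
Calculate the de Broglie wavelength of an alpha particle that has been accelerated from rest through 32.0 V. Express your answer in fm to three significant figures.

KE = 2eV = 2 × 1.602 × 10⁻¹⁹ × 32.00 = 1.025 × 10⁻¹⁷ J.
p = √(2mKE) = √(2 × 6.645 × 10⁻²⁷ × 1.025 × 10⁻¹⁷) = 3.691 × 10⁻²² kg·m/s.
λ = h/p = 6.626 × 10⁻³⁴ / 3.691 × 10⁻²² = 1.80 × 10⁻¹² m = 1800 fm.

λ = 1800 fm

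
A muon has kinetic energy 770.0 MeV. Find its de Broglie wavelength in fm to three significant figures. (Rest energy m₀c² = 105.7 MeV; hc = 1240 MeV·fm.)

Total energy E = KE + m₀c² = 770.0 + 105.7 = 875.7 MeV.
(pc)² = E² − (m₀c²)² = (875.7)² − (105.7)² = 7.557 × 10⁵ MeV², so pc = 869.3 MeV.
λ = hc/(pc) = 1240 MeV·fm / 869.3 MeV = 1.43 fm.

λ = 1.43 fm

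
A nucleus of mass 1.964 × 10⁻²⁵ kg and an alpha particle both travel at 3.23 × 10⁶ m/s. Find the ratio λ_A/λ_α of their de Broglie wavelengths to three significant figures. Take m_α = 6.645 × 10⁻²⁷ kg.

λ_A/λ_α = 0.0338

At fixed v, p = mv so λ = h/(mv) ∝ 1/m.
λ_A/λ_α = m_α/m_A = 6.645 × 10⁻²⁷/1.964 × 10⁻²⁵ = 0.0338.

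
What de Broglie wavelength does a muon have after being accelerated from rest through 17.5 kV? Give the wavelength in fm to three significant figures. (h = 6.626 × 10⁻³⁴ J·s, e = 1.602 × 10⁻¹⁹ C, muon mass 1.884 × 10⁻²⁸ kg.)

KE = eV = 1.602 × 10⁻¹⁹ × 1.750 × 10⁴ = 2.804 × 10⁻¹⁵ J.
p = √(2mKE) = √(2 × 1.884 × 10⁻²⁸ × 2.804 × 10⁻¹⁵) = 1.028 × 10⁻²¹ kg·m/s.
λ = h/p = 6.626 × 10⁻³⁴ / 1.028 × 10⁻²¹ = 6.45 × 10⁻¹³ m = 645 fm.

λ = 645 fm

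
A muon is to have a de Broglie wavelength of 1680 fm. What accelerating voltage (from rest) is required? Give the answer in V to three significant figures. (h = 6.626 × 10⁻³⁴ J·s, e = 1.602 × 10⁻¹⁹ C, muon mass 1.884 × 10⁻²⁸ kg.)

p = h/λ = 6.626 × 10⁻³⁴ / 1.680 × 10⁻¹² = 3.944 × 10⁻²² kg·m/s.
KE = p²/(2m) = 4.128 × 10⁻¹⁶ J.
V = KE/e = 4.128 × 10⁻¹⁶ / (1.602 × 10⁻¹⁹) = 2580 V.

V = 2580 V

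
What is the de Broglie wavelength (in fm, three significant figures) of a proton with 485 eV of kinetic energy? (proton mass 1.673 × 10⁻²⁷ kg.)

KE = 485 eV = 7.770 × 10⁻¹⁷ J.
p = √(2mKE) = √(2 × 1.673 × 10⁻²⁷ × 7.770 × 10⁻¹⁷) = 5.099 × 10⁻²² kg·m/s.
λ = h/p = 6.626 × 10⁻³⁴ / 5.099 × 10⁻²² = 1.30 × 10⁻¹² m = 1300 fm.

λ = 1300 fm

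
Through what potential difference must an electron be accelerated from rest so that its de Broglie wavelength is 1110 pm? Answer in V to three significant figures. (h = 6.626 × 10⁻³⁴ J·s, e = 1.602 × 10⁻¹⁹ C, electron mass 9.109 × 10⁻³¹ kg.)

V = 1.22 V

p = h/λ = 6.626 × 10⁻³⁴ / 1.110 × 10⁻⁹ = 5.969 × 10⁻²⁵ kg·m/s.
KE = p²/(2m) = 1.956 × 10⁻¹⁹ J.
V = KE/e = 1.956 × 10⁻¹⁹ / (1.602 × 10⁻¹⁹) = 1.22 V.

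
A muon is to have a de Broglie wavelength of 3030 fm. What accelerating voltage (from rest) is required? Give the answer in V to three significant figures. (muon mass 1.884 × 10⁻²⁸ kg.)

V = 792 V

p = h/λ = 6.626 × 10⁻³⁴ / 3.030 × 10⁻¹² = 2.187 × 10⁻²² kg·m/s.
KE = p²/(2m) = 1.269 × 10⁻¹⁶ J.
V = KE/e = 1.269 × 10⁻¹⁶ / (1.602 × 10⁻¹⁹) = 792 V.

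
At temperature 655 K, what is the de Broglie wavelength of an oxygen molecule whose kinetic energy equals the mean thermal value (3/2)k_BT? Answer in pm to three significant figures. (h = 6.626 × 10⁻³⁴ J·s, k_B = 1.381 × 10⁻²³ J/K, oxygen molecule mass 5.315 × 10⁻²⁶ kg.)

KE = (3/2)k_BT = 1.5 × 1.381 × 10⁻²³ × 655 = 1.357 × 10⁻²⁰ J.
p = √(2mKE) = √(2 × 5.315 × 10⁻²⁶ × 1.357 × 10⁻²⁰) = 3.798 × 10⁻²³ kg·m/s.
λ = h/p = 1.74 × 10⁻¹¹ m = 17.4 pm.

λ = 17.4 pm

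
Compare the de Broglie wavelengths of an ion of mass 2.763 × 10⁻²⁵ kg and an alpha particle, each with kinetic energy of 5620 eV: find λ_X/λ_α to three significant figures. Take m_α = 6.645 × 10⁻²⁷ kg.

λ_X/λ_α = 0.155

At fixed KE, p = √(2mKE) so λ = h/p ∝ 1/√m.
λ_X/λ_α = √(m_α/m_X) = √(6.645 × 10⁻²⁷/2.763 × 10⁻²⁵) = √(0.02405) = 0.155.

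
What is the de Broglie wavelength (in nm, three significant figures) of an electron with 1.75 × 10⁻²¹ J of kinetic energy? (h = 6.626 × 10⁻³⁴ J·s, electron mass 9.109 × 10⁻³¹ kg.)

p = √(2mKE) = √(2 × 9.109 × 10⁻³¹ × 1.750 × 10⁻²¹) = 5.646 × 10⁻²⁶ kg·m/s.
λ = h/p = 6.626 × 10⁻³⁴ / 5.646 × 10⁻²⁶ = 1.17 × 10⁻⁸ m = 11.7 nm.

λ = 11.7 nm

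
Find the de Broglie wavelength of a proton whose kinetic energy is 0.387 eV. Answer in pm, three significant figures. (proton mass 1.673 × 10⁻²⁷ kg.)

KE = 0.387 eV = 6.200 × 10⁻²⁰ J.
p = √(2mKE) = √(2 × 1.673 × 10⁻²⁷ × 6.200 × 10⁻²⁰) = 1.440 × 10⁻²³ kg·m/s.
λ = h/p = 6.626 × 10⁻³⁴ / 1.440 × 10⁻²³ = 4.60 × 10⁻¹¹ m = 46.0 pm.

λ = 46.0 pm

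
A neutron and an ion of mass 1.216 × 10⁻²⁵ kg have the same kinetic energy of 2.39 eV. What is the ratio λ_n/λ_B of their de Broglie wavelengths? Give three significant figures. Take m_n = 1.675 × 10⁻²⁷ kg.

λ_n/λ_B = 8.52

At fixed KE, p = √(2mKE) so λ = h/p ∝ 1/√m.
λ_n/λ_B = √(m_B/m_n) = √(1.216 × 10⁻²⁵/1.675 × 10⁻²⁷) = √(72.60) = 8.52.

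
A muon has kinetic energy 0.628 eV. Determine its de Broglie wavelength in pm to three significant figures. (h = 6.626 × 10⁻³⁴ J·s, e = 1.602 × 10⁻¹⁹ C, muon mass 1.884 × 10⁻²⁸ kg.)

KE = 0.628 eV = 1.006 × 10⁻¹⁹ J.
p = √(2mKE) = √(2 × 1.884 × 10⁻²⁸ × 1.006 × 10⁻¹⁹) = 6.157 × 10⁻²⁴ kg·m/s.
λ = h/p = 6.626 × 10⁻³⁴ / 6.157 × 10⁻²⁴ = 1.08 × 10⁻¹⁰ m = 108 pm.

λ = 108 pm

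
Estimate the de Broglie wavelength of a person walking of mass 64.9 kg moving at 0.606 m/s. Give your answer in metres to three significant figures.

λ = 1.68 × 10⁻³⁵ m

p = mv = 64.9 × 0.606 = 3.933 × 10¹ kg·m/s.
λ = h/p = 6.626 × 10⁻³⁴ / 3.933 × 10¹ = 1.68 × 10⁻³⁵ m.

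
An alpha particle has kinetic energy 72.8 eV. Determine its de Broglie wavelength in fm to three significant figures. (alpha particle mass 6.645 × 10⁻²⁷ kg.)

KE = 72.8 eV = 1.166 × 10⁻¹⁷ J.
p = √(2mKE) = √(2 × 6.645 × 10⁻²⁷ × 1.166 × 10⁻¹⁷) = 3.937 × 10⁻²² kg·m/s.
λ = h/p = 6.626 × 10⁻³⁴ / 3.937 × 10⁻²² = 1.68 × 10⁻¹² m = 1680 fm.

λ = 1680 fm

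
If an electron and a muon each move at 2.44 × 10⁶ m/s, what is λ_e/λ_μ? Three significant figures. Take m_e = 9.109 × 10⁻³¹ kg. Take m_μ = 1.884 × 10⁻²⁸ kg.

λ_e/λ_μ = 207

At fixed v, p = mv so λ = h/(mv) ∝ 1/m.
λ_e/λ_μ = m_μ/m_e = 1.884 × 10⁻²⁸/9.109 × 10⁻³¹ = 207.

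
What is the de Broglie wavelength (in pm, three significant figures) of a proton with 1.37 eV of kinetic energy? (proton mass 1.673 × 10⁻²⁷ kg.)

λ = 24.5 pm

KE = 1.37 eV = 2.195 × 10⁻¹⁹ J.
p = √(2mKE) = √(2 × 1.673 × 10⁻²⁷ × 2.195 × 10⁻¹⁹) = 2.710 × 10⁻²³ kg·m/s.
λ = h/p = 6.626 × 10⁻³⁴ / 2.710 × 10⁻²³ = 2.45 × 10⁻¹¹ m = 24.5 pm.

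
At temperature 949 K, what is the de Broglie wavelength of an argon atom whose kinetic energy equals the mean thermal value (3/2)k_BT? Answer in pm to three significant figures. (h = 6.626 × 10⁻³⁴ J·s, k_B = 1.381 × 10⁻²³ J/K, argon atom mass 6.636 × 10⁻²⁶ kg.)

λ = 13.0 pm

KE = (3/2)k_BT = 1.5 × 1.381 × 10⁻²³ × 949 = 1.966 × 10⁻²⁰ J.
p = √(2mKE) = √(2 × 6.636 × 10⁻²⁶ × 1.966 × 10⁻²⁰) = 5.108 × 10⁻²³ kg·m/s.
λ = h/p = 1.30 × 10⁻¹¹ m = 13.0 pm.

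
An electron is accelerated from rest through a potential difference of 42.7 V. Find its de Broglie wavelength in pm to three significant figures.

KE = eV = 1.602 × 10⁻¹⁹ × 42.70 = 6.841 × 10⁻¹⁸ J.
p = √(2mKE) = √(2 × 9.109 × 10⁻³¹ × 6.841 × 10⁻¹⁸) = 3.530 × 10⁻²⁴ kg·m/s.
λ = h/p = 6.626 × 10⁻³⁴ / 3.530 × 10⁻²⁴ = 1.88 × 10⁻¹⁰ m = 188 pm.

λ = 188 pm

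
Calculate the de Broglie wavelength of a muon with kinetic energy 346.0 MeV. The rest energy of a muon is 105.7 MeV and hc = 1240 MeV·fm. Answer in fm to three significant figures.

λ = 2.82 fm

Total energy E = KE + m₀c² = 346.0 + 105.7 = 451.7 MeV.
(pc)² = E² − (m₀c²)² = (451.7)² − (105.7)² = 1.929 × 10⁵ MeV², so pc = 439.2 MeV.
λ = hc/(pc) = 1240 MeV·fm / 439.2 MeV = 2.82 fm.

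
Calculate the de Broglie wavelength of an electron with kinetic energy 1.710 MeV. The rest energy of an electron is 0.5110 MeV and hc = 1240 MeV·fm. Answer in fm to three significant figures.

λ = 574 fm

Total energy E = KE + m₀c² = 1.710 + 0.5110 = 2.2210 MeV.
(pc)² = E² − (m₀c²)² = (2.2210)² − (0.5110)² = 4.672 MeV², so pc = 2.161 MeV.
λ = hc/(pc) = 1240 MeV·fm / 2.161 MeV = 574 fm.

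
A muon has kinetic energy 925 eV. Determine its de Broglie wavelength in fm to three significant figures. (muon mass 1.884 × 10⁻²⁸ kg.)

KE = 925 eV = 1.482 × 10⁻¹⁶ J.
p = √(2mKE) = √(2 × 1.884 × 10⁻²⁸ × 1.482 × 10⁻¹⁶) = 2.363 × 10⁻²² kg·m/s.
λ = h/p = 6.626 × 10⁻³⁴ / 2.363 × 10⁻²² = 2.80 × 10⁻¹² m = 2800 fm.

λ = 2800 fm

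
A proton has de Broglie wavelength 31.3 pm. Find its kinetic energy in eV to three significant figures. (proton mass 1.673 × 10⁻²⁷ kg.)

p = h/λ = 6.626 × 10⁻³⁴ / 3.130 × 10⁻¹¹ = 2.117 × 10⁻²³ kg·m/s.
KE = p²/(2m) = (2.117 × 10⁻²³)² / (2 × 1.673 × 10⁻²⁷) = 1.339 × 10⁻¹⁹ J = 0.836 eV.

KE = 0.836 eV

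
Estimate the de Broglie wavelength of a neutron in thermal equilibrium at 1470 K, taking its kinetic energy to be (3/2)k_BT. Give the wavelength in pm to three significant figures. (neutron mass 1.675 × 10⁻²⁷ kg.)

KE = (3/2)k_BT = 1.5 × 1.381 × 10⁻²³ × 1470 = 3.045 × 10⁻²⁰ J.
p = √(2mKE) = √(2 × 1.675 × 10⁻²⁷ × 3.045 × 10⁻²⁰) = 1.010 × 10⁻²³ kg·m/s.
λ = h/p = 6.56 × 10⁻¹¹ m = 65.6 pm.

λ = 65.6 pm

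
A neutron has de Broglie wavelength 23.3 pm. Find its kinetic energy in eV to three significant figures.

KE = 1.51 eV

p = h/λ = 6.626 × 10⁻³⁴ / 2.330 × 10⁻¹¹ = 2.844 × 10⁻²³ kg·m/s.
KE = p²/(2m) = (2.844 × 10⁻²³)² / (2 × 1.675 × 10⁻²⁷) = 2.414 × 10⁻¹⁹ J = 1.51 eV.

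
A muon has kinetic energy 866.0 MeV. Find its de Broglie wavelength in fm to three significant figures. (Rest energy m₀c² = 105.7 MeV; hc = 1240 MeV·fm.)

λ = 1.28 fm

Total energy E = KE + m₀c² = 866.0 + 105.7 = 971.7 MeV.
(pc)² = E² − (m₀c²)² = (971.7)² − (105.7)² = 9.330 × 10⁵ MeV², so pc = 965.9 MeV.
λ = hc/(pc) = 1240 MeV·fm / 965.9 MeV = 1.28 fm.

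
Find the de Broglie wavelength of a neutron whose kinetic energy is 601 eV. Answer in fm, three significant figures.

KE = 601 eV = 9.628 × 10⁻¹⁷ J.
p = √(2mKE) = √(2 × 1.675 × 10⁻²⁷ × 9.628 × 10⁻¹⁷) = 5.679 × 10⁻²² kg·m/s.
λ = h/p = 6.626 × 10⁻³⁴ / 5.679 × 10⁻²² = 1.17 × 10⁻¹² m = 1170 fm.

λ = 1170 fm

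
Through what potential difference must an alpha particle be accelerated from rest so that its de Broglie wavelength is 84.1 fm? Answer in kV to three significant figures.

p = h/λ = 6.626 × 10⁻³⁴ / 8.410 × 10⁻¹⁴ = 7.879 × 10⁻²¹ kg·m/s.
KE = p²/(2m) = 4.671 × 10⁻¹⁵ J.
V = KE/2e = 4.671 × 10⁻¹⁵ / (2 × 1.602 × 10⁻¹⁹) = 14.6 kV.

V = 14.6 kV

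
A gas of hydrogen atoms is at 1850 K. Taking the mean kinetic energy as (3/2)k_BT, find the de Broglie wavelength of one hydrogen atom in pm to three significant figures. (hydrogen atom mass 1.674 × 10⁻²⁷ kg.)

λ = 58.5 pm

KE = (3/2)k_BT = 1.5 × 1.381 × 10⁻²³ × 1850 = 3.832 × 10⁻²⁰ J.
p = √(2mKE) = √(2 × 1.674 × 10⁻²⁷ × 3.832 × 10⁻²⁰) = 1.133 × 10⁻²³ kg·m/s.
λ = h/p = 5.85 × 10⁻¹¹ m = 58.5 pm.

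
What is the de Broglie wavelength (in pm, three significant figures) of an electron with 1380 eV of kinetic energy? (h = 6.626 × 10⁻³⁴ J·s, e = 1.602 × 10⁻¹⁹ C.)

KE = 1380 eV = 2.211 × 10⁻¹⁶ J.
p = √(2mKE) = √(2 × 9.109 × 10⁻³¹ × 2.211 × 10⁻¹⁶) = 2.007 × 10⁻²³ kg·m/s.
λ = h/p = 6.626 × 10⁻³⁴ / 2.007 × 10⁻²³ = 3.30 × 10⁻¹¹ m = 33.0 pm.

λ = 33.0 pm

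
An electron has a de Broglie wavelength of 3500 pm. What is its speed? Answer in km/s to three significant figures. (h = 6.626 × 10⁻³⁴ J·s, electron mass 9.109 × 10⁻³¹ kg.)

v = 208 km/s

p = h/λ = 6.626 × 10⁻³⁴ / 3.500 × 10⁻⁹ = 1.893 × 10⁻²⁵ kg·m/s.
v = p/m = 1.893 × 10⁻²⁵ / 9.109 × 10⁻³¹ = 2.08 × 10⁵ m/s = 208 km/s.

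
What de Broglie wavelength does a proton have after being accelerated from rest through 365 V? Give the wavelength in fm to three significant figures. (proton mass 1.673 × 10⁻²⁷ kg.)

KE = eV = 1.602 × 10⁻¹⁹ × 365.0 = 5.847 × 10⁻¹⁷ J.
p = √(2mKE) = √(2 × 1.673 × 10⁻²⁷ × 5.847 × 10⁻¹⁷) = 4.423 × 10⁻²² kg·m/s.
λ = h/p = 6.626 × 10⁻³⁴ / 4.423 × 10⁻²² = 1.50 × 10⁻¹² m = 1500 fm.

λ = 1500 fm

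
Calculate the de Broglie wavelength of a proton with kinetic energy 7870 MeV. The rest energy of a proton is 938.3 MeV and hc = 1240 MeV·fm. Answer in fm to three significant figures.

λ = 0.142 fm

Total energy E = KE + m₀c² = 7870 + 938.3 = 8808.3 MeV.
(pc)² = E² − (m₀c²)² = (8808.3)² − (938.3)² = 7.671 × 10⁷ MeV², so pc = 8758 MeV.
λ = hc/(pc) = 1240 MeV·fm / 8758 MeV = 0.142 fm.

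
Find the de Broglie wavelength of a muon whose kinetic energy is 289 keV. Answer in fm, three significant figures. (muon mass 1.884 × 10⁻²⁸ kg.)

λ = 159 fm

KE = 289 keV = 4.630 × 10⁻¹⁴ J.
p = √(2mKE) = √(2 × 1.884 × 10⁻²⁸ × 4.630 × 10⁻¹⁴) = 4.177 × 10⁻²¹ kg·m/s.
λ = h/p = 6.626 × 10⁻³⁴ / 4.177 × 10⁻²¹ = 1.59 × 10⁻¹³ m = 159 fm.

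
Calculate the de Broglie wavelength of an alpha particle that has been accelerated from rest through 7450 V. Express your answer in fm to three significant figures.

λ = 118 fm

KE = 2eV = 2 × 1.602 × 10⁻¹⁹ × 7450 = 2.387 × 10⁻¹⁵ J.
p = √(2mKE) = √(2 × 6.645 × 10⁻²⁷ × 2.387 × 10⁻¹⁵) = 5.632 × 10⁻²¹ kg·m/s.
λ = h/p = 6.626 × 10⁻³⁴ / 5.632 × 10⁻²¹ = 1.18 × 10⁻¹³ m = 118 fm.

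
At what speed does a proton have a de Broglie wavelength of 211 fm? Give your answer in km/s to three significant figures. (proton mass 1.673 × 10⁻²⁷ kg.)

v = 1880 km/s

p = h/λ = 6.626 × 10⁻³⁴ / 2.110 × 10⁻¹³ = 3.140 × 10⁻²¹ kg·m/s.
v = p/m = 3.140 × 10⁻²¹ / 1.673 × 10⁻²⁷ = 1.88 × 10⁶ m/s = 1880 km/s.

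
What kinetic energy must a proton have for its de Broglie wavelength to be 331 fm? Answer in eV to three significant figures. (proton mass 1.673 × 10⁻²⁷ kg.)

p = h/λ = 6.626 × 10⁻³⁴ / 3.310 × 10⁻¹³ = 2.002 × 10⁻²¹ kg·m/s.
KE = p²/(2m) = (2.002 × 10⁻²¹)² / (2 × 1.673 × 10⁻²⁷) = 1.198 × 10⁻¹⁵ J = 7480 eV.

KE = 7480 eV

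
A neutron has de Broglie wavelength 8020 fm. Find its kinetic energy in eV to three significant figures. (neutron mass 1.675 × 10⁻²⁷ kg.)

KE = 12.7 eV

p = h/λ = 6.626 × 10⁻³⁴ / 8.020 × 10⁻¹² = 8.262 × 10⁻²³ kg·m/s.
KE = p²/(2m) = (8.262 × 10⁻²³)² / (2 × 1.675 × 10⁻²⁷) = 2.038 × 10⁻¹⁸ J = 12.7 eV.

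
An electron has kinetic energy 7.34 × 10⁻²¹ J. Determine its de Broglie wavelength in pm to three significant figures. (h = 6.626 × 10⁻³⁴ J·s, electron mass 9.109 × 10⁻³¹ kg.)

p = √(2mKE) = √(2 × 9.109 × 10⁻³¹ × 7.340 × 10⁻²¹) = 1.156 × 10⁻²⁵ kg·m/s.
λ = h/p = 6.626 × 10⁻³⁴ / 1.156 × 10⁻²⁵ = 5.73 × 10⁻⁹ m = 5730 pm.

λ = 5730 pm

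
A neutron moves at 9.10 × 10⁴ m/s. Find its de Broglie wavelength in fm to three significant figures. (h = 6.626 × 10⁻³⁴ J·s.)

p = mv = 1.675 × 10⁻²⁷ × 9.10 × 10⁴ = 1.524 × 10⁻²² kg·m/s.
λ = h/p = 6.626 × 10⁻³⁴ / 1.524 × 10⁻²² = 4.35 × 10⁻¹² m = 4350 fm.

λ = 4350 fm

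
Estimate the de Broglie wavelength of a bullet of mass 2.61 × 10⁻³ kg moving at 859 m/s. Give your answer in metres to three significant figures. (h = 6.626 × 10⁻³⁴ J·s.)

p = mv = 2.61 × 10⁻³ × 859 = 2.242 kg·m/s.
λ = h/p = 6.626 × 10⁻³⁴ / 2.242 = 2.96 × 10⁻³⁴ m.

λ = 2.96 × 10⁻³⁴ m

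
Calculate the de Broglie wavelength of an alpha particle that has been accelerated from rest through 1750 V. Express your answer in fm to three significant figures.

KE = 2eV = 2 × 1.602 × 10⁻¹⁹ × 1750 = 5.607 × 10⁻¹⁶ J.
p = √(2mKE) = √(2 × 6.645 × 10⁻²⁷ × 5.607 × 10⁻¹⁶) = 2.730 × 10⁻²¹ kg·m/s.
λ = h/p = 6.626 × 10⁻³⁴ / 2.730 × 10⁻²¹ = 2.43 × 10⁻¹³ m = 243 fm.

λ = 243 fm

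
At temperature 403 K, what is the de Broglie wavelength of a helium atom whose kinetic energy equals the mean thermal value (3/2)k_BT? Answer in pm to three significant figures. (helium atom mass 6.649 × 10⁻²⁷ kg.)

KE = (3/2)k_BT = 1.5 × 1.381 × 10⁻²³ × 403 = 8.348 × 10⁻²¹ J.
p = √(2mKE) = √(2 × 6.649 × 10⁻²⁷ × 8.348 × 10⁻²¹) = 1.054 × 10⁻²³ kg·m/s.
λ = h/p = 6.29 × 10⁻¹¹ m = 62.9 pm.

λ = 62.9 pm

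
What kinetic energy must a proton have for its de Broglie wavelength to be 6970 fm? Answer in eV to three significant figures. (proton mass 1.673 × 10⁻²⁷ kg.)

KE = 16.9 eV

p = h/λ = 6.626 × 10⁻³⁴ / 6.970 × 10⁻¹² = 9.506 × 10⁻²³ kg·m/s.
KE = p²/(2m) = (9.506 × 10⁻²³)² / (2 × 1.673 × 10⁻²⁷) = 2.701 × 10⁻¹⁸ J = 16.9 eV.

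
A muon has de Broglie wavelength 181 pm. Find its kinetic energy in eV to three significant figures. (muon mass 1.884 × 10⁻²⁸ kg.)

p = h/λ = 6.626 × 10⁻³⁴ / 1.810 × 10⁻¹⁰ = 3.661 × 10⁻²⁴ kg·m/s.
KE = p²/(2m) = (3.661 × 10⁻²⁴)² / (2 × 1.884 × 10⁻²⁸) = 3.557 × 10⁻²⁰ J = 0.222 eV.

KE = 0.222 eV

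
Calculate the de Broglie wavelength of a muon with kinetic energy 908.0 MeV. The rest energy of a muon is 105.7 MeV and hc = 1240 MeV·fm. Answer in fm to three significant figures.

Total energy E = KE + m₀c² = 908.0 + 105.7 = 1013.7 MeV.
(pc)² = E² − (m₀c²)² = (1013.7)² − (105.7)² = 1.016 × 10⁶ MeV², so pc = 1008 MeV.
λ = hc/(pc) = 1240 MeV·fm / 1008 MeV = 1.23 fm.

λ = 1.23 fm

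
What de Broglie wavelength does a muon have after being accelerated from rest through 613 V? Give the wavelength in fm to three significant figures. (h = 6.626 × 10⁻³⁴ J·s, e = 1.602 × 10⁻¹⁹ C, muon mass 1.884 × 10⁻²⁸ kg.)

λ = 3440 fm

KE = eV = 1.602 × 10⁻¹⁹ × 613.0 = 9.820 × 10⁻¹⁷ J.
p = √(2mKE) = √(2 × 1.884 × 10⁻²⁸ × 9.820 × 10⁻¹⁷) = 1.924 × 10⁻²² kg·m/s.
λ = h/p = 6.626 × 10⁻³⁴ / 1.924 × 10⁻²² = 3.44 × 10⁻¹² m = 3440 fm.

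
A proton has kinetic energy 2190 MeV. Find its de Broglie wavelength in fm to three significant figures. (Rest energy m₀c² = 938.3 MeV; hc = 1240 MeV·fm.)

λ = 0.416 fm

Total energy E = KE + m₀c² = 2190 + 938.3 = 3128.3 MeV.
(pc)² = E² − (m₀c²)² = (3128.3)² − (938.3)² = 8.906 × 10⁶ MeV², so pc = 2984 MeV.
λ = hc/(pc) = 1240 MeV·fm / 2984 MeV = 0.416 fm.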